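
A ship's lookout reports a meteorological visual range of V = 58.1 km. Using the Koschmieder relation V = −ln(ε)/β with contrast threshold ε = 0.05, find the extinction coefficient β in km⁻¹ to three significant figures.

β = −ln(0.05) / V = 2.996 / 58.1 = 0.0516 km⁻¹.

0.0516 km⁻¹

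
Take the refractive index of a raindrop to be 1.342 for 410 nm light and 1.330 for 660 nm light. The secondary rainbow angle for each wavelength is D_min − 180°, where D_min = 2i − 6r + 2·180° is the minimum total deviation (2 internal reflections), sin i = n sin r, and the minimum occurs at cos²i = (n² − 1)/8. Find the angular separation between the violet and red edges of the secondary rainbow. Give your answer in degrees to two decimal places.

At 410 nm (n = 1.342): cos²i = 0.10012 → i = 71.554°, r = 44.981°, D_min = 233.222°, rainbow angle = 53.222°.
At 660 nm (n = 1.330): cos²i = 0.09611 → i = 71.940°, r = 45.630°, D_min = 230.101°, rainbow angle = 50.101°.
Angular width = |53.222° − 50.101°| = 3.121°.

3.12°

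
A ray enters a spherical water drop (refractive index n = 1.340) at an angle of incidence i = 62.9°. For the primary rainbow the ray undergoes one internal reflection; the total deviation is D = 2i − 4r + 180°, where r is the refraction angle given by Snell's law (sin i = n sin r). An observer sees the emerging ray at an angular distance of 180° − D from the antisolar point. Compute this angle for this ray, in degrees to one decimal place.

40.7°

sin r = sin 62.9° / 1.340 = 0.8902/1.340 = 0.6643; r = 41.63°.
D = 2·62.9° − 4·41.63° + 180° = 125.80° − 166.53° + 180° = 139.27°.
Angle from antisolar point = 180° − D = 40.73°.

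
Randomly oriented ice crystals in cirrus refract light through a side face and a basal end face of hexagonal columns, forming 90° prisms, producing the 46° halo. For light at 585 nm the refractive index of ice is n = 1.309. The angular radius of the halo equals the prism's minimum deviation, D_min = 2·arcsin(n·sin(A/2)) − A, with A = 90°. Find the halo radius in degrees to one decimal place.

45.5°

n·sin(A/2) = 1.309 × sin 45° = 1.309 × 0.7071 = 0.9256.
D_min = 2·arcsin(0.9256) − 90° = 2 × 67.759° − 90° = 45.519°.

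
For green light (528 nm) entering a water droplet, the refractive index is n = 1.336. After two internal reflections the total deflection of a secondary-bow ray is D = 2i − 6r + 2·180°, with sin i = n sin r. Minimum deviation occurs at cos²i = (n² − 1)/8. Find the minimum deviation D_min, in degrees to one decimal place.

cos²i = (1.78490 − 1)/8 = 0.09811; i = arccos(0.31323) = 71.746°.
sin r = sin 71.746°/1.336 = 0.71084; r = 45.303°.
D_min = 2·71.746° − 6·45.303° + 360° = 231.674°.

231.7°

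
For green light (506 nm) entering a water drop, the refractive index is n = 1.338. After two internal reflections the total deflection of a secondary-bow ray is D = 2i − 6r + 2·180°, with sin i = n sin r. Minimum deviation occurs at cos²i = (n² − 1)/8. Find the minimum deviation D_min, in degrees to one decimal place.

232.2°

cos²i = (1.79024 − 1)/8 = 0.09878; i = arccos(0.31429) = 71.682°.
sin r = sin 71.682°/1.338 = 0.70951; r = 45.195°.
D_min = 2·71.682° − 6·45.195° + 360° = 232.193°.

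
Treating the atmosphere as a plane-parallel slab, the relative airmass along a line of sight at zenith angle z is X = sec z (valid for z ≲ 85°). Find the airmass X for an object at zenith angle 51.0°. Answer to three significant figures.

1.59

X = sec z = 1/cos 51.0° = 1/0.6293 = 1.5890.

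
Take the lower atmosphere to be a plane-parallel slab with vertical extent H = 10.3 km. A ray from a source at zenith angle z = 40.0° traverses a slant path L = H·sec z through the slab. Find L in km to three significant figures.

sec z = 1/cos 40.0° = 1.3054.
L = 10.3 × 1.3054 = 13.446 km.

13.4 km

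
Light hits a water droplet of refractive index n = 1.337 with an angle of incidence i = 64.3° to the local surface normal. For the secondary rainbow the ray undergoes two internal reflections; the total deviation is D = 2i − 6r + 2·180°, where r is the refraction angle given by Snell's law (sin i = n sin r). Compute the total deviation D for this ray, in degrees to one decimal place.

sin r = sin 64.3° / 1.337 = 0.9011/1.337 = 0.6740; r = 42.37°.
D = 2·64.3° − 6·42.37° + 2·180° = 128.60° − 254.24° + 360° = 234.36°.

234.4°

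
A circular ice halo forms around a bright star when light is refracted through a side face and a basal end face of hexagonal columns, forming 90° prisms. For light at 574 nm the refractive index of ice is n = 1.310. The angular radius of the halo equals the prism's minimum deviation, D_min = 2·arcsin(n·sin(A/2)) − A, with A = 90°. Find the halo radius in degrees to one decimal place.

45.7°

n·sin(A/2) = 1.310 × sin 45° = 1.310 × 0.7071 = 0.9263.
D_min = 2·arcsin(0.9263) − 90° = 2 × 67.867° − 90° = 45.733°.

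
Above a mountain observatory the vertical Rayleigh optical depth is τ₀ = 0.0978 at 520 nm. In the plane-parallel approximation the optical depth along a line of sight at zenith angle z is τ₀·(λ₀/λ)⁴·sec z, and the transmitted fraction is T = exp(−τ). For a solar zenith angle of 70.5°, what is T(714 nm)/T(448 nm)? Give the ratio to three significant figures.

1.57

Airmass: sec 70.5° = 2.9957.
τ(714 nm) = 0.0978 × (520/714)⁴ × 2.9957 = 0.0978 × 0.2813 × 2.9957 = 0.0824.
τ(448 nm) = 0.0978 × (520/448)⁴ × 2.9957 = 0.0978 × 1.8151 × 2.9957 = 0.5318.
T(714)/T(448) = exp(τ_B − τ_A) = exp(0.4494) = 1.5673.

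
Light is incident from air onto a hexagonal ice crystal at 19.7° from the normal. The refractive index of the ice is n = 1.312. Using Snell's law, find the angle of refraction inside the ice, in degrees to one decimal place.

Snell: sin θ_r = sin θ_i / n = sin 19.7° / 1.312 = 0.3371 / 1.312 = 0.2569.
θ_r = arcsin(0.2569) = 14.89°.

14.9°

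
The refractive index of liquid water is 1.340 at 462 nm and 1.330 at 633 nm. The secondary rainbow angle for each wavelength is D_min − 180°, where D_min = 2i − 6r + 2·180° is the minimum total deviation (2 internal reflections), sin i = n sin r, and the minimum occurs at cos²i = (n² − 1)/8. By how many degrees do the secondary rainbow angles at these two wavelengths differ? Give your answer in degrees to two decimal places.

2.61°

At 462 nm (n = 1.340): cos²i = 0.09945 → i = 71.618°, r = 45.088°, D_min = 232.709°, rainbow angle = 52.709°.
At 633 nm (n = 1.330): cos²i = 0.09611 → i = 71.940°, r = 45.630°, D_min = 230.101°, rainbow angle = 50.101°.
Angular width = |52.709° − 50.101°| = 2.608°.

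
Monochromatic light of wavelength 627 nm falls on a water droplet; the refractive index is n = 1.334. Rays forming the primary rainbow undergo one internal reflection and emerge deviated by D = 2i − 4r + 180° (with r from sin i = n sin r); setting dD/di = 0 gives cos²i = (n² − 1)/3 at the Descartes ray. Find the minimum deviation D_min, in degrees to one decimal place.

cos²i = (1.77956 − 1)/3 = 0.25985; i = arccos(0.50976) = 59.352°.
sin r = sin 59.352°/1.334 = 0.64492; r = 40.159°.
D_min = 2·59.352° − 4·40.159° + 180° = 138.067°.

138.1°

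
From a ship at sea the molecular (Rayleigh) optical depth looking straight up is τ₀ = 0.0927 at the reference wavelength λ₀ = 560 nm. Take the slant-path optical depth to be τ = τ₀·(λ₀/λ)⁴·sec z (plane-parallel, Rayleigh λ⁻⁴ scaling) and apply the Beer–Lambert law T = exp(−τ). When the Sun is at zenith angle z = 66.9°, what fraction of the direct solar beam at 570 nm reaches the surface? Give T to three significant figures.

sec 66.9° = 2.5488.
τ = 0.0927 × (560/570)⁴ × 2.5488 = 0.0927 × 0.9316 × 2.5488 = 0.2201.
T = exp(−0.2201) = 0.8024.

0.802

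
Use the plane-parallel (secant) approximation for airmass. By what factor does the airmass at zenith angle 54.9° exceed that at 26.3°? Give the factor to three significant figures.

1.56

X(54.9°)/X(26.3°) = sec 54.9° / sec 26.3° = cos 26.3° / cos 54.9° = 0.8965/0.5750 = 1.5591.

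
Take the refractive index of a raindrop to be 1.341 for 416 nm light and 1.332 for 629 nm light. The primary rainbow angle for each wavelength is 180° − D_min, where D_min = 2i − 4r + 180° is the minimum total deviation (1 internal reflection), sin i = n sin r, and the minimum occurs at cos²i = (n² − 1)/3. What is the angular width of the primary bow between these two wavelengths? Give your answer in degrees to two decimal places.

1.29°

At 416 nm (n = 1.341): cos²i = 0.26609 → i = 58.946°, r = 39.705°, D_min = 139.071°, rainbow angle = 40.929°.
At 629 nm (n = 1.332): cos²i = 0.25807 → i = 59.469°, r = 40.290°, D_min = 137.776°, rainbow angle = 42.224°.
Angular width = |40.929° − 42.224°| = 1.295°.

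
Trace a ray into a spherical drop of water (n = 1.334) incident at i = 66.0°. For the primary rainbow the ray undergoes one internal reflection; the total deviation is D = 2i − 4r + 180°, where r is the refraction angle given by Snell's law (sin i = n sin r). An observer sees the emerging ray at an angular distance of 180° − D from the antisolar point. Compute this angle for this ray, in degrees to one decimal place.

40.9°

sin r = sin 66.0° / 1.334 = 0.9135/1.334 = 0.6848; r = 43.22°.
D = 2·66.0° − 4·43.22° + 180° = 132.00° − 172.88° + 180° = 139.12°.
Angle from antisolar point = 180° − D = 40.88°.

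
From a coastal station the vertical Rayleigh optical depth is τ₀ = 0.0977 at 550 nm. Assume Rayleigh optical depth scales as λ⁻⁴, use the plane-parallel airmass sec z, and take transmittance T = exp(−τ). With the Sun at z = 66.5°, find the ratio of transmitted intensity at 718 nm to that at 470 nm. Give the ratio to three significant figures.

1.46

Airmass: sec 66.5° = 2.5078.
τ(718 nm) = 0.0977 × (550/718)⁴ × 2.5078 = 0.0977 × 0.3443 × 2.5078 = 0.0844.
τ(470 nm) = 0.0977 × (550/470)⁴ × 2.5078 = 0.0977 × 1.8753 × 2.5078 = 0.4595.
T(718)/T(470) = exp(τ_B − τ_A) = exp(0.3751) = 1.4551.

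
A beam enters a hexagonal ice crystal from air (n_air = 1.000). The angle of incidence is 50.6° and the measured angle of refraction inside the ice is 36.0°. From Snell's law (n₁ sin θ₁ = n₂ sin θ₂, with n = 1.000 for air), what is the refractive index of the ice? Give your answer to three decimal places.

1.315

n = sin θ_i / sin θ_r = sin 50.6° / sin 36.0° = 0.7727 / 0.5878 = 1.3147.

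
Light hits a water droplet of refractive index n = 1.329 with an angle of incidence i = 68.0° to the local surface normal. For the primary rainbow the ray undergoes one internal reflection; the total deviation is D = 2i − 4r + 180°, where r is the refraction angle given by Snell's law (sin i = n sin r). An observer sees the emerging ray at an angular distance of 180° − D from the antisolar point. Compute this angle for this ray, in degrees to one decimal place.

sin r = sin 68.0° / 1.329 = 0.9272/1.329 = 0.6977; r = 44.24°.
D = 2·68.0° − 4·44.24° + 180° = 136.00° − 176.96° + 180° = 139.04°.
Angle from antisolar point = 180° − D = 40.96°.

41.0°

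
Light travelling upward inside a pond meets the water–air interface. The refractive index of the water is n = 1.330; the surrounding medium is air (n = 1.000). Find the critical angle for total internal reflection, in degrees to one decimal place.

sin θ_c = n_air / n = 1.000 / 1.330 = 0.7519.
θ_c = arcsin(0.7519) = 48.75°.

48.8°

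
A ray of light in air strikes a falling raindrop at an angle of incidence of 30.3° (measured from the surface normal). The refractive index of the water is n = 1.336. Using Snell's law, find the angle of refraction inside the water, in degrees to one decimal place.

Snell: sin θ_r = sin θ_i / n = sin 30.3° / 1.336 = 0.5045 / 1.336 = 0.3776.
θ_r = arcsin(0.3776) = 22.19°.

22.2°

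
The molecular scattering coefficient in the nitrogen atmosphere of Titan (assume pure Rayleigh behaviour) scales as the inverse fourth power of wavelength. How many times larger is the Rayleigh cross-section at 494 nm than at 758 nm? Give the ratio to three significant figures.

Rayleigh scattering ∝ λ⁻⁴, so the ratio of coefficients is the inverse fourth power of the wavelength ratio.
σ(494)/σ(758) = (758/494)⁴ = (1.5344)⁴ = 5.543.

5.54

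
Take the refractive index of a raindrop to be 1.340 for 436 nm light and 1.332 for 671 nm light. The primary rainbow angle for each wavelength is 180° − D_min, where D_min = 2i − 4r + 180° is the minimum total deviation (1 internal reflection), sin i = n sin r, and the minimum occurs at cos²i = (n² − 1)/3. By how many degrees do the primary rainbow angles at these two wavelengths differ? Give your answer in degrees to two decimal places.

At 436 nm (n = 1.340): cos²i = 0.26520 → i = 59.004°, r = 39.770°, D_min = 138.929°, rainbow angle = 41.071°.
At 671 nm (n = 1.332): cos²i = 0.25807 → i = 59.469°, r = 40.290°, D_min = 137.776°, rainbow angle = 42.224°.
Angular width = |41.071° − 42.224°| = 1.153°.

1.15°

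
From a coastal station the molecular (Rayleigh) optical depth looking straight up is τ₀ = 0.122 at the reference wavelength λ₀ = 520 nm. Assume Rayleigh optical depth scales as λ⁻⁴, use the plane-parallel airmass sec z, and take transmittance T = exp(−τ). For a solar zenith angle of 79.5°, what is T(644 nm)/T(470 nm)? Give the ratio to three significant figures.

2.05

Airmass: sec 79.5° = 5.4874.
τ(644 nm) = 0.122 × (520/644)⁴ × 5.4874 = 0.122 × 0.4251 × 5.4874 = 0.2846.
τ(470 nm) = 0.122 × (520/470)⁴ × 5.4874 = 0.122 × 1.4984 × 5.4874 = 1.0031.
T(644)/T(470) = exp(τ_B − τ_A) = exp(0.7185) = 2.0514.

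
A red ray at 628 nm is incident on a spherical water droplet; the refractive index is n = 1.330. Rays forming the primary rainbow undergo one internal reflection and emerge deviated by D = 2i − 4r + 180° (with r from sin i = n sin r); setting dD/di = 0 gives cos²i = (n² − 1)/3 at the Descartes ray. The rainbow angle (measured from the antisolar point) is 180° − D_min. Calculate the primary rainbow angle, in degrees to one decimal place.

42.5°

cos²i = (1.76890 − 1)/3 = 0.25630; i = arccos(0.50626) = 59.585°.
sin r = sin 59.585°/1.330 = 0.64841; r = 40.422°.
D_min = 2·59.585° − 4·40.422° + 180° = 137.484°.
Rainbow angle = 180° − D_min = 42.516°.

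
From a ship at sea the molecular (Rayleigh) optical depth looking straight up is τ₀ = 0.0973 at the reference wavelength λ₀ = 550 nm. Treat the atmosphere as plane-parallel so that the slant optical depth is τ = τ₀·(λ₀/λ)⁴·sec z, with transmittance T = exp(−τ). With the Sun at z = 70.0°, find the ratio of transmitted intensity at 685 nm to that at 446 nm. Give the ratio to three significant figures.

Airmass: sec 70.0° = 2.9238.
τ(685 nm) = 0.0973 × (550/685)⁴ × 2.9238 = 0.0973 × 0.4156 × 2.9238 = 0.1182.
τ(446 nm) = 0.0973 × (550/446)⁴ × 2.9238 = 0.0973 × 2.3127 × 2.9238 = 0.6579.
T(685)/T(446) = exp(τ_B − τ_A) = exp(0.5397) = 1.7155.

1.72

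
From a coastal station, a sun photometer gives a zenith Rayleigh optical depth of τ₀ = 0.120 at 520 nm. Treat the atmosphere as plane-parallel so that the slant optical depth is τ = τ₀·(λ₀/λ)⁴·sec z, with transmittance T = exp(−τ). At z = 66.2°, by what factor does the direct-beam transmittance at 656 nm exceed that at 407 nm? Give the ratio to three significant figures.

Airmass: sec 66.2° = 2.4780.
τ(656 nm) = 0.120 × (520/656)⁴ × 2.4780 = 0.120 × 0.3948 × 2.4780 = 0.1174.
τ(407 nm) = 0.120 × (520/407)⁴ × 2.4780 = 0.120 × 2.6646 × 2.4780 = 0.7924.
T(656)/T(407) = exp(τ_B − τ_A) = exp(0.6750) = 1.9640.

1.96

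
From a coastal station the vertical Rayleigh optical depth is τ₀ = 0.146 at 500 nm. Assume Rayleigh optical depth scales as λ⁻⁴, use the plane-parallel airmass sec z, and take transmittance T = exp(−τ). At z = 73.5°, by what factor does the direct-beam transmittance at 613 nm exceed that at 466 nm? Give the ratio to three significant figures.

Airmass: sec 73.5° = 3.5209.
τ(613 nm) = 0.146 × (500/613)⁴ × 3.5209 = 0.146 × 0.4426 × 3.5209 = 0.2275.
τ(466 nm) = 0.146 × (500/466)⁴ × 3.5209 = 0.146 × 1.3254 × 3.5209 = 0.6813.
T(613)/T(466) = exp(τ_B − τ_A) = exp(0.4538) = 1.5742.

1.57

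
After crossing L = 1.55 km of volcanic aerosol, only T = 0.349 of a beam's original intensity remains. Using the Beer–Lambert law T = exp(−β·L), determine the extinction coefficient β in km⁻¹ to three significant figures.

0.679 km⁻¹

Beer–Lambert: T = exp(−βL) ⇒ β = −ln(T)/L = −ln(0.349)/1.55 = 1.0527/1.55 = 0.6792 km⁻¹.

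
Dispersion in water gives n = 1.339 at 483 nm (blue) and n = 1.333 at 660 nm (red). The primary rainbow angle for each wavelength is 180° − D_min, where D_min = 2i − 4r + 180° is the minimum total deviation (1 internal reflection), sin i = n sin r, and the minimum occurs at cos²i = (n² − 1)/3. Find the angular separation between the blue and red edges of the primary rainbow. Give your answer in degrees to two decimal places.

0.86°

At 483 nm (n = 1.339): cos²i = 0.26431 → i = 59.062°, r = 39.834°, D_min = 138.786°, rainbow angle = 41.214°.
At 660 nm (n = 1.333): cos²i = 0.25896 → i = 59.410°, r = 40.225°, D_min = 137.922°, rainbow angle = 42.078°.
Angular width = |41.214° − 42.078°| = 0.865°.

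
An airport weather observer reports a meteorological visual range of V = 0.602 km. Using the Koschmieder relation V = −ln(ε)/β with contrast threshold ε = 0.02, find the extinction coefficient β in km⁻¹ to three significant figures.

β = −ln(0.02) / V = 3.912 / 0.602 = 6.4984 km⁻¹.

6.50 km⁻¹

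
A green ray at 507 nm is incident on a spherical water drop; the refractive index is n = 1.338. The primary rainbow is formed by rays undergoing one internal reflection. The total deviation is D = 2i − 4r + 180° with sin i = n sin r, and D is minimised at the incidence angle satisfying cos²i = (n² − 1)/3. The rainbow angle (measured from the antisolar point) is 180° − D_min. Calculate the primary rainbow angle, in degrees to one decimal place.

cos²i = (1.79024 − 1)/3 = 0.26341; i = arccos(0.51324) = 59.120°.
sin r = sin 59.120°/1.338 = 0.64144; r = 39.899°.
D_min = 2·59.120° − 4·39.899° + 180° = 138.643°.
Rainbow angle = 180° − D_min = 41.357°.

41.4°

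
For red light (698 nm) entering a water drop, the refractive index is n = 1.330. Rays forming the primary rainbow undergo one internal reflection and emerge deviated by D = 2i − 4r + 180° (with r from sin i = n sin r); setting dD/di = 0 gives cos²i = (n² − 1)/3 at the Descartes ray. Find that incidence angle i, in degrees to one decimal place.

cos²i = (1.330² − 1)/3 = (1.76890 − 1)/3 = 0.25630.
cos i = 0.50626, so i = 59.585°.

59.6°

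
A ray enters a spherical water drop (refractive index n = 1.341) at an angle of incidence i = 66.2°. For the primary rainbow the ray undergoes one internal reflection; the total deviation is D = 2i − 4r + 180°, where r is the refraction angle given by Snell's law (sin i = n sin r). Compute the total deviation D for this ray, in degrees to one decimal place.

140.3°

sin r = sin 66.2° / 1.341 = 0.9150/1.341 = 0.6823; r = 43.02°.
D = 2·66.2° − 4·43.02° + 180° = 132.40° − 172.09° + 180° = 140.31°.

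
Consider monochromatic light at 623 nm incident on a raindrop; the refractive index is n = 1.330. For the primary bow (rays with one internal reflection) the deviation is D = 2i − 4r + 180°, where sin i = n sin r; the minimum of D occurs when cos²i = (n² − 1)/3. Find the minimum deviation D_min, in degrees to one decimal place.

cos²i = (1.76890 − 1)/3 = 0.25630; i = arccos(0.50626) = 59.585°.
sin r = sin 59.585°/1.330 = 0.64841; r = 40.422°.
D_min = 2·59.585° − 4·40.422° + 180° = 137.484°.

137.5°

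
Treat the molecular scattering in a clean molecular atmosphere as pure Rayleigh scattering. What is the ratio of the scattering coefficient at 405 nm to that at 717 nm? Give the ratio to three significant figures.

9.82

Rayleigh scattering ∝ λ⁻⁴, so the ratio of coefficients is the inverse fourth power of the wavelength ratio.
σ(405)/σ(717) = (717/405)⁴ = (1.7704)⁴ = 9.823.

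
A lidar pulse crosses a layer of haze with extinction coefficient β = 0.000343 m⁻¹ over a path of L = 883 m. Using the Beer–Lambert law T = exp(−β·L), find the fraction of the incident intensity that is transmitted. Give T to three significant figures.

0.739

τ = β·L = 0.000343 × 883 = 0.3029.
T = exp(−0.3029) = 0.7387.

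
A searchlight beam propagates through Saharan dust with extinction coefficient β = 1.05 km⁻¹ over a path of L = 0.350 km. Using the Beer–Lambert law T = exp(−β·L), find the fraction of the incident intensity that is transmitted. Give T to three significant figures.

τ = β·L = 1.05 × 0.350 = 0.3675.
T = exp(−0.3675) = 0.6925.

0.692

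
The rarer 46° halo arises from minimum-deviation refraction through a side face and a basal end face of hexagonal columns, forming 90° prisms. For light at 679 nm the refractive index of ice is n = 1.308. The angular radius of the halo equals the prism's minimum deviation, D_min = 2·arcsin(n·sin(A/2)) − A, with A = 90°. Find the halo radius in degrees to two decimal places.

45.31°

n·sin(A/2) = 1.308 × sin 45° = 1.308 × 0.7071 = 0.9249.
D_min = 2·arcsin(0.9249) − 90° = 2 × 67.653° − 90° = 45.305°.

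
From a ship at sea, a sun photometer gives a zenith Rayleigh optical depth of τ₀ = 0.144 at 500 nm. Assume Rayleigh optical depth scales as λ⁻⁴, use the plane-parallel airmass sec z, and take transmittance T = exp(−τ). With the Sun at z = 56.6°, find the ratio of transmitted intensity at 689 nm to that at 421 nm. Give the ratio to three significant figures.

1.57

Airmass: sec 56.6° = 1.8166.
τ(689 nm) = 0.144 × (500/689)⁴ × 1.8166 = 0.144 × 0.2773 × 1.8166 = 0.0725.
τ(421 nm) = 0.144 × (500/421)⁴ × 1.8166 = 0.144 × 1.9895 × 1.8166 = 0.5204.
T(689)/T(421) = exp(τ_B − τ_A) = exp(0.4479) = 1.5650.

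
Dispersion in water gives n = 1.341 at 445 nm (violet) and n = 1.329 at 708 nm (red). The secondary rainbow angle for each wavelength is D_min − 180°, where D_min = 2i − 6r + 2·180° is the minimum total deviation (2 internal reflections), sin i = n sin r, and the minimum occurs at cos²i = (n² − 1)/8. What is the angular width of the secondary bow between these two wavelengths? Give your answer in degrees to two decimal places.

At 445 nm (n = 1.341): cos²i = 0.09979 → i = 71.586°, r = 45.034°, D_min = 232.966°, rainbow angle = 52.966°.
At 708 nm (n = 1.329): cos²i = 0.09578 → i = 71.972°, r = 45.685°, D_min = 229.837°, rainbow angle = 49.837°.
Angular width = |52.966° − 49.837°| = 3.129°.

3.13°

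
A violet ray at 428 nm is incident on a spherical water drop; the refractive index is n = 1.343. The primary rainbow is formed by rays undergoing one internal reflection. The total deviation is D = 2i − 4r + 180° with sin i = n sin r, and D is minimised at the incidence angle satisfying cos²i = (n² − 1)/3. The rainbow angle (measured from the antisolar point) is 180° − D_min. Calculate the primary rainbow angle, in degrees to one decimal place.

cos²i = (1.80365 − 1)/3 = 0.26788; i = arccos(0.51757) = 58.830°.
sin r = sin 58.830°/1.343 = 0.63711; r = 39.577°.
D_min = 2·58.830° − 4·39.577° + 180° = 139.354°.
Rainbow angle = 180° − D_min = 40.646°.

40.6°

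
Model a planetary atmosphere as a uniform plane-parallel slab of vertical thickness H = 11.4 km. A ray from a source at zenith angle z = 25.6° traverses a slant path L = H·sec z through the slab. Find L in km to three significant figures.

12.6 km

sec z = 1/cos 25.6° = 1.1089.
L = 11.4 × 1.1089 = 12.641 km.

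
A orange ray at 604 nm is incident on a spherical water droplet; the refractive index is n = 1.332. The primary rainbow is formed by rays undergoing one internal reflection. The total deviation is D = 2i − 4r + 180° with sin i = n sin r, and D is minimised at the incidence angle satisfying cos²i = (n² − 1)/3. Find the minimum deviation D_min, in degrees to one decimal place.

137.8°

cos²i = (1.77422 − 1)/3 = 0.25807; i = arccos(0.50801) = 59.469°.
sin r = sin 59.469°/1.332 = 0.64666; r = 40.290°.
D_min = 2·59.469° − 4·40.290° + 180° = 137.776°.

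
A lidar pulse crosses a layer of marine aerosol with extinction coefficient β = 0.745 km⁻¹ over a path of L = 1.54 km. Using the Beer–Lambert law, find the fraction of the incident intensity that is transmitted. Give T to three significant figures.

τ = β·L = 0.745 × 1.54 = 1.1473.
T = exp(−1.1473) = 0.3175.

0.317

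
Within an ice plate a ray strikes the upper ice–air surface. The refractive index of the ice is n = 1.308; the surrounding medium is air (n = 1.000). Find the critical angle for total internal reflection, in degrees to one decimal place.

sin θ_c = n_air / n = 1.000 / 1.308 = 0.7645.
θ_c = arcsin(0.7645) = 49.86°.

49.9°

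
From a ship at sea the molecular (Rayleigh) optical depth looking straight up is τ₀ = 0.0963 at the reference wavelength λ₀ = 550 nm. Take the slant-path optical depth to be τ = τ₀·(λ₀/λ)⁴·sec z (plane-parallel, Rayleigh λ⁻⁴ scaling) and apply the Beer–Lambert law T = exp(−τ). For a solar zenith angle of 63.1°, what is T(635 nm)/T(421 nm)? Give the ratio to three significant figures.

Airmass: sec 63.1° = 2.2103.
τ(635 nm) = 0.0963 × (550/635)⁴ × 2.2103 = 0.0963 × 0.5628 × 2.2103 = 0.1198.
τ(421 nm) = 0.0963 × (550/421)⁴ × 2.2103 = 0.0963 × 2.9129 × 2.2103 = 0.6200.
T(635)/T(421) = exp(τ_B − τ_A) = exp(0.5002) = 1.6491.

1.65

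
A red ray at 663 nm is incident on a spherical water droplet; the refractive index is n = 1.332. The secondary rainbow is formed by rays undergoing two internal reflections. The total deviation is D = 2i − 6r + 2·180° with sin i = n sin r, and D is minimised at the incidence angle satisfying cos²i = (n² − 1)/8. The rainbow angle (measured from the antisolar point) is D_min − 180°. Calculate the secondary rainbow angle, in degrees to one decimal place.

50.6°

cos²i = (1.77422 − 1)/8 = 0.09678; i = arccos(0.31109) = 71.875°.
sin r = sin 71.875°/1.332 = 0.71350; r = 45.520°.
D_min = 2·71.875° − 6·45.520° + 360° = 230.628°.
Rainbow angle = D_min − 180° = 50.628°.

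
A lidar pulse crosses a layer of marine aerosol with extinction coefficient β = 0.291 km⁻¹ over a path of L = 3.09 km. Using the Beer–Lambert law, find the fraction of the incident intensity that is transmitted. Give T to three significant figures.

0.407

τ = β·L = 0.291 × 3.09 = 0.8992.
T = exp(−0.8992) = 0.4069.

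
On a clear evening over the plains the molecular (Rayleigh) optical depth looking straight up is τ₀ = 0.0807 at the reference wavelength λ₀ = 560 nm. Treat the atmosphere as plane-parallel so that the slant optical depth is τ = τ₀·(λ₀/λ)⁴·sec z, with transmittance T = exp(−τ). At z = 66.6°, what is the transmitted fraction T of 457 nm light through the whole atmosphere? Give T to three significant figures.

0.632

sec 66.6° = 2.5180.
τ = 0.0807 × (560/457)⁴ × 2.5180 = 0.0807 × 2.2547 × 2.5180 = 0.4582.
T = exp(−0.4582) = 0.6325.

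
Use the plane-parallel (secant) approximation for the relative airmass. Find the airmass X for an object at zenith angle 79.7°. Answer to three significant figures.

5.59

X = sec z = 1/cos 79.7° = 1/0.1788 = 5.5928.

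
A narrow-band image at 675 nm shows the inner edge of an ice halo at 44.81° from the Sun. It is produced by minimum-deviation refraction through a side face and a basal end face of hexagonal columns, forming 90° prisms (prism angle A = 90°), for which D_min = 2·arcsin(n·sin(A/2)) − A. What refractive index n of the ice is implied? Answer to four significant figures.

1.306

Rearranging: n = sin((D_min + A)/2) / sin(A/2).
(D_min + A)/2 = (44.81° + 90°)/2 = 67.405°.
n = sin 67.405° / sin 45° = 0.9232 / 0.7071 = 1.3057.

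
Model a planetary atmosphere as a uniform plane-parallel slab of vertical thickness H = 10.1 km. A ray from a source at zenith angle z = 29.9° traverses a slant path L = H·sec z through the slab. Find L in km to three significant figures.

sec z = 1/cos 29.9° = 1.1535.
L = 10.1 × 1.1535 = 11.651 km.

11.7 km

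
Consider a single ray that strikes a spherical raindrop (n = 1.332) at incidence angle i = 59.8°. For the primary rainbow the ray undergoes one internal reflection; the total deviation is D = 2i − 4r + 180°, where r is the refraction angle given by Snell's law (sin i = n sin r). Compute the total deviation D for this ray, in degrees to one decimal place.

sin r = sin 59.8° / 1.332 = 0.8643/1.332 = 0.6489; r = 40.46°.
D = 2·59.8° − 4·40.46° + 180° = 119.60° − 161.82° + 180° = 137.78°.

137.8°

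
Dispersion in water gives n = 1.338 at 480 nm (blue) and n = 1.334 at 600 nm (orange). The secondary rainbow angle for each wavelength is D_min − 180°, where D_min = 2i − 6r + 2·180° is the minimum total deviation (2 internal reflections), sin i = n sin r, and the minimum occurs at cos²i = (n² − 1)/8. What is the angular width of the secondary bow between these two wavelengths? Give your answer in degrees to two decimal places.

1.04°

At 480 nm (n = 1.338): cos²i = 0.09878 → i = 71.682°, r = 45.195°, D_min = 232.193°, rainbow angle = 52.193°.
At 600 nm (n = 1.334): cos²i = 0.09744 → i = 71.810°, r = 45.411°, D_min = 231.153°, rainbow angle = 51.153°.
Angular width = |52.193° − 51.153°| = 1.040°.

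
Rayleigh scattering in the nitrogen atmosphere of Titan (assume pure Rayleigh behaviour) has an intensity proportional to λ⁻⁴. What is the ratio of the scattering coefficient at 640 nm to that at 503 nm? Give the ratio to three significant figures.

0.382

Rayleigh scattering ∝ λ⁻⁴, so the ratio of coefficients is the inverse fourth power of the wavelength ratio.
σ(640)/σ(503) = (503/640)⁴ = (0.7859)⁴ = 0.3816.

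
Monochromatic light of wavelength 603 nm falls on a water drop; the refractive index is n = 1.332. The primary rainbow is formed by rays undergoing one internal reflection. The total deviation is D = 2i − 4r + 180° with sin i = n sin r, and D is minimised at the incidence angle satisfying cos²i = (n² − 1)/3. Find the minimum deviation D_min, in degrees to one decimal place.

cos²i = (1.77422 − 1)/3 = 0.25807; i = arccos(0.50801) = 59.469°.
sin r = sin 59.469°/1.332 = 0.64666; r = 40.290°.
D_min = 2·59.469° − 4·40.290° + 180° = 137.776°.

137.8°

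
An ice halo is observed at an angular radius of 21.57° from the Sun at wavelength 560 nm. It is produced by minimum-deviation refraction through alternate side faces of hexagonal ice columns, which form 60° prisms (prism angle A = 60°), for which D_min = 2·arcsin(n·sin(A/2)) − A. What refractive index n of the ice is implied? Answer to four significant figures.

Rearranging: n = sin((D_min + A)/2) / sin(A/2).
(D_min + A)/2 = (21.57° + 60°)/2 = 40.785°.
n = sin 40.785° / sin 30° = 0.6532 / 0.5000 = 1.3064.

1.306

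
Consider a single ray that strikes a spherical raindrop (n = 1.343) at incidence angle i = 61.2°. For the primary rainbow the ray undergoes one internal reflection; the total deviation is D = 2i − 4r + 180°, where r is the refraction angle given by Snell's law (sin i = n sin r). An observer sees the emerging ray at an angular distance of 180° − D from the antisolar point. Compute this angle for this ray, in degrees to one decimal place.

40.5°

sin r = sin 61.2° / 1.343 = 0.8763/1.343 = 0.6525; r = 40.73°.
D = 2·61.2° − 4·40.73° + 180° = 122.40° − 162.92° + 180° = 139.48°.
Angle from antisolar point = 180° − D = 40.52°.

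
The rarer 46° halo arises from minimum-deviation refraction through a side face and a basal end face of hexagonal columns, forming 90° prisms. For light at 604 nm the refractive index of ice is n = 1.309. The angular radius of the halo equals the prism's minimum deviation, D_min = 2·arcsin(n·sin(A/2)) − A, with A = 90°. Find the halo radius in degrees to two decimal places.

n·sin(A/2) = 1.309 × sin 45° = 1.309 × 0.7071 = 0.9256.
D_min = 2·arcsin(0.9256) − 90° = 2 × 67.759° − 90° = 45.519°.

45.52°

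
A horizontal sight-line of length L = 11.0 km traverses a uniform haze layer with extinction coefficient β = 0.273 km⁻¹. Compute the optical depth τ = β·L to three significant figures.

3.00

τ = β·L = 0.273 × 11.0 = 3.0030.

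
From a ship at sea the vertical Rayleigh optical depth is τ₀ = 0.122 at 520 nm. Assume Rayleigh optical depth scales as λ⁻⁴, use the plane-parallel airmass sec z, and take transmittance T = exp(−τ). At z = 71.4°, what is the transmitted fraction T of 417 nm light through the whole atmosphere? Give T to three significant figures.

0.397

sec 71.4° = 3.1352.
τ = 0.122 × (520/417)⁴ × 3.1352 = 0.122 × 2.4181 × 3.1352 = 0.9249.
T = exp(−0.9249) = 0.3966.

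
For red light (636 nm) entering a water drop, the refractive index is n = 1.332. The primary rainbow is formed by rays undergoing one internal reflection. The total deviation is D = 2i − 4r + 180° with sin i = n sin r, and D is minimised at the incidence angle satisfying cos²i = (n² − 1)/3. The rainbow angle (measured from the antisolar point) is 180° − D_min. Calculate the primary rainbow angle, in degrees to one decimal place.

cos²i = (1.77422 − 1)/3 = 0.25807; i = arccos(0.50801) = 59.469°.
sin r = sin 59.469°/1.332 = 0.64666; r = 40.290°.
D_min = 2·59.469° − 4·40.290° + 180° = 137.776°.
Rainbow angle = 180° − D_min = 42.224°.

42.2°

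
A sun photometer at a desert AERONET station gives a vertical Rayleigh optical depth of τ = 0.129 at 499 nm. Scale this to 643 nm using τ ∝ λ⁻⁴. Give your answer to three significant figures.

0.0468

τ(643 nm) = τ(499 nm) × (499/643)⁴ = 0.129 × (0.7760)⁴ = 0.129 × 0.3627 = 0.0468.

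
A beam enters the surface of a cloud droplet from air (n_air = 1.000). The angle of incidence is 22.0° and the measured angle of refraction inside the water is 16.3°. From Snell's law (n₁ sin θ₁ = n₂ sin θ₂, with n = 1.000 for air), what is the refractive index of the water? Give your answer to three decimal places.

n = sin θ_i / sin θ_r = sin 22.0° / sin 16.3° = 0.3746 / 0.2807 = 1.3347.

1.335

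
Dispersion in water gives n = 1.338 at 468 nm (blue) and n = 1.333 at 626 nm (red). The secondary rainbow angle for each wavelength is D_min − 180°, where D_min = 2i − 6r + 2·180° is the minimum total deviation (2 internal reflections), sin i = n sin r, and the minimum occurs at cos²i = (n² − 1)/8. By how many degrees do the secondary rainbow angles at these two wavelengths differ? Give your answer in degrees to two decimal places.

At 468 nm (n = 1.338): cos²i = 0.09878 → i = 71.682°, r = 45.195°, D_min = 232.193°, rainbow angle = 52.193°.
At 626 nm (n = 1.333): cos²i = 0.09711 → i = 71.843°, r = 45.466°, D_min = 230.891°, rainbow angle = 50.891°.
Angular width = |52.193° − 50.891°| = 1.302°.

1.30°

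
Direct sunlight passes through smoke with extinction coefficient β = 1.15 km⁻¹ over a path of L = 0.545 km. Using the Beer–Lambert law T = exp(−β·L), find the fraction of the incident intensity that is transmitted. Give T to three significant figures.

0.534

τ = β·L = 1.15 × 0.545 = 0.6268.
T = exp(−0.6268) = 0.5343.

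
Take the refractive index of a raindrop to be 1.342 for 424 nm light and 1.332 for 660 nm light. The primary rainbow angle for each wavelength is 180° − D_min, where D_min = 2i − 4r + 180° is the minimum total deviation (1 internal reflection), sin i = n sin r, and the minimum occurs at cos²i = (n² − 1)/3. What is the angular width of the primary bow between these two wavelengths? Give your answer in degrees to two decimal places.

1.44°

At 424 nm (n = 1.342): cos²i = 0.26699 → i = 58.888°, r = 39.641°, D_min = 139.213°, rainbow angle = 40.787°.
At 660 nm (n = 1.332): cos²i = 0.25807 → i = 59.469°, r = 40.290°, D_min = 137.776°, rainbow angle = 42.224°.
Angular width = |40.787° − 42.224°| = 1.437°.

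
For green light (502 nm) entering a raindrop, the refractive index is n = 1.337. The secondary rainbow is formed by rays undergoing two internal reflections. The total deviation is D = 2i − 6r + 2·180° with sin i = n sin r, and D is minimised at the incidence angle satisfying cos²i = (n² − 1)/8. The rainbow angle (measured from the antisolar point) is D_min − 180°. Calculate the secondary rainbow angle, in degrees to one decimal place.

cos²i = (1.78757 − 1)/8 = 0.09845; i = arccos(0.31376) = 71.714°.
sin r = sin 71.714°/1.337 = 0.71017; r = 45.249°.
D_min = 2·71.714° − 6·45.249° + 360° = 231.934°.
Rainbow angle = D_min − 180° = 51.934°.

51.9°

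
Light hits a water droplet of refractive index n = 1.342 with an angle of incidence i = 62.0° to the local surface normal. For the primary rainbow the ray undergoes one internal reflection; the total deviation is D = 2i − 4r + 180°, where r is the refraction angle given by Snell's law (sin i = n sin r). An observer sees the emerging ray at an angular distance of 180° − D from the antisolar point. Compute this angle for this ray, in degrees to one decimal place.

40.6°

sin r = sin 62.0° / 1.342 = 0.8829/1.342 = 0.6579; r = 41.14°.
D = 2·62.0° − 4·41.14° + 180° = 124.00° − 164.57° + 180° = 139.43°.
Angle from antisolar point = 180° − D = 40.57°.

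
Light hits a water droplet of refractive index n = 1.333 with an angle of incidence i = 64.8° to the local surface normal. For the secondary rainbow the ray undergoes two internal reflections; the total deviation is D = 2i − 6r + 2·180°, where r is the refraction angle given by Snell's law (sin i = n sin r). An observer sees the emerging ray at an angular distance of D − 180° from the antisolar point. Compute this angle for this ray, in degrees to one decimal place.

sin r = sin 64.8° / 1.333 = 0.9048/1.333 = 0.6788; r = 42.75°.
D = 2·64.8° − 6·42.75° + 2·180° = 129.60° − 256.49° + 360° = 233.11°.
Angle from antisolar point = D − 180° = 53.11°.

53.1°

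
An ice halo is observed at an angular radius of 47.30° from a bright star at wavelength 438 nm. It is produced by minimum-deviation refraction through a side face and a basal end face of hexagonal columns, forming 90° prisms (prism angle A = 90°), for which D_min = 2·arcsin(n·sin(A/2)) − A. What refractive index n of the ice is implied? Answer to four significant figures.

1.317

Rearranging: n = sin((D_min + A)/2) / sin(A/2).
(D_min + A)/2 = (47.30° + 90°)/2 = 68.650°.
n = sin 68.650° / sin 45° = 0.9314 / 0.7071 = 1.3172.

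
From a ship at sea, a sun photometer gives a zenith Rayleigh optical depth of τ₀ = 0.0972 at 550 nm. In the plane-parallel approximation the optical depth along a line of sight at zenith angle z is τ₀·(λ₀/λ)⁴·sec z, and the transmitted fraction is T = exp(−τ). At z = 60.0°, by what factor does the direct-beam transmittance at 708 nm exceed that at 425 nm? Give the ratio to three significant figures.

Airmass: sec 60.0° = 2.0000.
τ(708 nm) = 0.0972 × (550/708)⁴ × 2.0000 = 0.0972 × 0.3642 × 2.0000 = 0.0708.
τ(425 nm) = 0.0972 × (550/425)⁴ × 2.0000 = 0.0972 × 2.8048 × 2.0000 = 0.5452.
T(708)/T(425) = exp(τ_B − τ_A) = exp(0.4744) = 1.6071.

1.61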